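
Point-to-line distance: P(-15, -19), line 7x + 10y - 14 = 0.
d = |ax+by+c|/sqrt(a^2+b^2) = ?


|7*(-15) + 10*(-19) - 14| = |-309| = 309
sqrt(49 + 100) = sqrt(149) = 12.2066
d = 309/sqrt(149) = 25.3143

25.3143


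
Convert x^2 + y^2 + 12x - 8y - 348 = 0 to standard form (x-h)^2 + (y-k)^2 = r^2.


h = -D/2 = -12/2 = -6
k = -E/2 = 8/2 = 4
r^2 = h^2 + k^2 - F = 36 + 16 + 348 = 400
r = 20

Center (-6, 4), radius = 20


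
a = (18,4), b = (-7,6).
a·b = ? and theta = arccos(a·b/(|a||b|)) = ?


a·b = 18*(-7) + 4*6 = -126 + 24 = -102
|a| = sqrt(324+16) = 18.4391
|b| = sqrt(49+36) = 9.2195
cos(theta) = -102/(sqrt(340)*sqrt(85)) = -102/sqrt(28900) = -0.600000
theta = arccos(-102/sqrt(28900)) = 126.8699 degrees

a·b = -102, theta = 126.8699 deg


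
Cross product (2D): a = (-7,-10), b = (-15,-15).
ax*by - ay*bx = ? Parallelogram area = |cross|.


cross = -7*(-15) + 10*(-15) = 105 - 150 = -45
Parallelogram area = |-45| = 45

cross = -45, parallelogram area = 45


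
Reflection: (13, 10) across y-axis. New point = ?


Reflection rule for y-axis: (-x, y)
(13, 10) -> (-13, 10)

(-13, 10)


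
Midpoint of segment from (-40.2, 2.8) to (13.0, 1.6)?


Mx = (-40.2 + 13.0)/2 = -27.2/2 = -13.6000
My = (2.8 + 1.6)/2 = 4.4/2 = 2.2000

(-13.6000, 2.2000)


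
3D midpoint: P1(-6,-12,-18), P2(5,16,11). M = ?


Mx = (-6+5)/2 = -0.5000
My = (-12+16)/2 = 2.0000
Mz = (-18+11)/2 = -3.5000

M = (-0.5000, 2.0000, -3.5000)


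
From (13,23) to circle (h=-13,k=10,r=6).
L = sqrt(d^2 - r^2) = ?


d = sqrt((13+ 13)^2 + (23-10)^2) = sqrt(676+169) = 29.0689
L = sqrt(845.0000 - 36) = sqrt(809.0000) = 28.4429

28.4429


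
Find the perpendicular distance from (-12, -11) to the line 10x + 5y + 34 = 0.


|10*(-12) + 5*(-11) + 34| = |-141| = 141
sqrt(100 + 25) = sqrt(125) = 11.1803
d = 141/sqrt(125) = 12.6114

12.6114


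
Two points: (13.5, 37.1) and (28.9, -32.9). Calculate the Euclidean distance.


dx = 28.9 - 13.5 = 15.4
dy = -32.9 - 37.1 = -70.0
d = sqrt(237.16 + 4900.0) = sqrt(5137.16) = 71.6740

71.6740


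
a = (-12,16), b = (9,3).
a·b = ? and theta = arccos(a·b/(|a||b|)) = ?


a·b = -12*9 + 16*3 = -108 + 48 = -60
|a| = sqrt(144+256) = 20.0000
|b| = sqrt(81+9) = 9.4868
cos(theta) = -60/(sqrt(400)*sqrt(90)) = -60/sqrt(36000) = -0.316228
theta = arccos(-60/sqrt(36000)) = 108.4349 degrees

a·b = -60, theta = 108.4349 deg


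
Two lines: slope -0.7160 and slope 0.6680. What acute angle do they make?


m1-m2 = -1.384
1+m1*m2 = 0.521712
tan(theta) = |-1.384/0.521712| = 2.652805
theta = arctan(|-1.384/0.521712|) = 69.3456 degrees (acute angle)

69.3456 degrees


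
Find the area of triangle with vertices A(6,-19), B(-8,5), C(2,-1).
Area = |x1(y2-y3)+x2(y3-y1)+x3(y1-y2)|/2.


6*(5+ 1) = 36
-8*(-1+ 19) = -144
2*(-19-5) = -48
sum = -156
Area = |-156|/2 = 78.0000

78.0000 sq units


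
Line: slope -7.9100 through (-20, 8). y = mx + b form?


y - 8 = -7.9100(x + 20)
y = -7.9100x + 8 + 7.9100*(-20)
y = -7.9100x - 150.2000

y = -7.9100x - 150.2000


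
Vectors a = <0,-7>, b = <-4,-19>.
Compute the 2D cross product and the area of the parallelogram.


cross = 0*(-19) + 7*(-4) = 0 - 28 = -28
Parallelogram area = |-28| = 28

cross = -28, parallelogram area = 28


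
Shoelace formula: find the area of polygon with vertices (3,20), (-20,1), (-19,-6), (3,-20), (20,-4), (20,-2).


sum(xi*y_{i+1}) = 3*1 - 20*(-6) - 19*(-20) + 3*(-4) + 20*(-2) + 20*20 = 851
sum(yi*x_{i+1}) = 20*(-20) + 1*(-19) - 6*3 - 20*20 - 4*20 - 2*3 = -923
Area = |851 + 923|/2 = 1774/2 = 887.0000

887.0000 sq units


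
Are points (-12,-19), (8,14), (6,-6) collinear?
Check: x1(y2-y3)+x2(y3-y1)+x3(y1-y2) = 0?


-12*(14+ 6) + 8*(-6+ 19) + 6*(-19-14)
= -240 + 104 - 198 = -334

No, not collinear (determinant = -334)


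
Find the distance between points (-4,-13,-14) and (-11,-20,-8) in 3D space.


dx=-7, dy=-7, dz=6
d = sqrt(49+49+36) = sqrt(134) = 11.5758

11.5758


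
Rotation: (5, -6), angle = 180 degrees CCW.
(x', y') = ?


cos(180) = -1, sin(180) = 0
x' = 5*(-1) + 6*0 = -5
y' = 5*0 - 6*(-1) = 6

(-5, 6)


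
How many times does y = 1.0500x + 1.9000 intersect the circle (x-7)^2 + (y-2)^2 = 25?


Substitute y = 1.0500x + 1.9000: (x-7)^2 + (1.0500x+1.9000-2)^2 = 25
Expand to Ax^2 + Bx + C = 0, where b-k = -0.1
A = 1+m^2 = 2.1025
B = 2(m(b-k) - h) = 2(1.0500*(-0.1) - 7) = -14.21
C = h^2 + (b-k)^2 - r^2 = 49 + 0.01 - 25 = 24.01
disc = B^2-4AC = 201.9241 - 201.9241 = 0
disc = 0

1 intersection point (tangent)


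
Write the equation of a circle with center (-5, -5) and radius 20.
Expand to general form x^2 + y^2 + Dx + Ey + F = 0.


(x+ 5)^2 + (y+ 5)^2 = 20^2
D = -2h = 10, E = -2k = 10
F = h^2+k^2-r^2 = 25+25-400 = -350

x^2 + y^2 + 10x + 10y - 350 = 0


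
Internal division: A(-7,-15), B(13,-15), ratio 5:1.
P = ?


Px = (5*13 + 1*(-7))/6 = 58/6 = 9.6667
Py = (5*(-15) + 1*(-15))/6 = -90/6 = -15.0000

P = (9.6667, -15.0000)


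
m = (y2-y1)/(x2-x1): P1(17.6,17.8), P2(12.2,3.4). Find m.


dy = 3.4 - 17.8 = -14.4
dx = 12.2 - 17.6 = -5.4
m = -14.4/(-5.4) = 2.6667

m = 2.6667


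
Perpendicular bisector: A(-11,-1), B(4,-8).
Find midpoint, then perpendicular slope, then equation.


Midpoint = (-3.5, -4.5)
Slope of AB = dy/dx = -7/15 = -0.4667
Perp slope = -dx/dy = 15/7 = 2.1429
b = My - (perp slope)*Mx = -4.5 + (15*(-3.5))/(-7) = -4.5 + 7.5000 = 3.0000

y = 2.1429x + 3.0000


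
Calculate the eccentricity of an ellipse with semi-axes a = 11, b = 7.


c = sqrt(121-49) = sqrt(72) = 8.4853
e = c/a = sqrt(72)/11 = 0.7714

e = 0.7714


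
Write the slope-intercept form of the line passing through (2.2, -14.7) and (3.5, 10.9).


m = (25.6)/(1.3) = 19.6923
b = y1 - m*x1 = -14.7 - (25.6*2.2)/(1.3) = -14.7 - 43.3231 = -58.0231

y = 19.6923x - 58.0231


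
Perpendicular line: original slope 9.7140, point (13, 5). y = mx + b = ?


Perpendicular slope = -1/m1 = -1/9.7140 = -0.1029
b2 = y0 - m2*x0 = 5 + 13/9.7140 = 5 + 1.3383 = 6.3383

y = -0.1029x + 6.3383


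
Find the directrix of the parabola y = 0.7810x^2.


a = 0.7810
1/(4a) = 0.3201
directrix: y = -0.3201 = -0.3201

y = -0.3201


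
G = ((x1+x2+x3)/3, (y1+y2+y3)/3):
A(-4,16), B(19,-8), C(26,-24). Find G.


Gx = (-4+19+26)/3 = 41/3 = 13.6667
Gy = (16- 8- 24)/3 = -16/3 = -5.3333

G = (13.6667, -5.3333)


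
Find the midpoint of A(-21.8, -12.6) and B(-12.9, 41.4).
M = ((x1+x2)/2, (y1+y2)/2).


Mx = (-21.8 - 12.9)/2 = -34.7/2 = -17.3500
My = (-12.6 + 41.4)/2 = 28.8/2 = 14.4000

(-17.3500, 14.4000)


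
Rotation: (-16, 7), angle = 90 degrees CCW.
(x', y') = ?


cos(90) = 0, sin(90) = 1
x' = -16*0 - 7*1 = -7
y' = -16*1 + 7*0 = -16

(-7, -16)


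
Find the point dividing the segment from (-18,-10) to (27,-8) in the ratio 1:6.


Px = (1*27 + 6*(-18))/7 = -81/7 = -11.5714
Py = (1*(-8) + 6*(-10))/7 = -68/7 = -9.7143

P = (-11.5714, -9.7143)


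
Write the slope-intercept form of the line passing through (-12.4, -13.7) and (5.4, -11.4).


m = (2.3)/(17.8) = 0.1292
b = y1 - m*x1 = -13.7 - (2.3*(-12.4))/(17.8) = -13.7 + 1.6022 = -12.0978

y = 0.1292x - 12.0978


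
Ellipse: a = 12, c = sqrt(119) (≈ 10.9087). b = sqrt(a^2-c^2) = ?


b^2 = 12^2 - (sqrt(119))^2 = 144 - 119 = 25
b = sqrt(25) = 5

b = 5


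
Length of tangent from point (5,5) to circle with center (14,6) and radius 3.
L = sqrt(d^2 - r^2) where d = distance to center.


d = sqrt((5-14)^2 + (5-6)^2) = sqrt(81+1) = 9.0554
L = sqrt(82.0000 - 9) = sqrt(73.0000) = 8.5440

8.5440


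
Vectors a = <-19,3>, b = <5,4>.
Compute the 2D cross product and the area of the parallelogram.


cross = -19*4 - 3*5 = -76 - 15 = -91
Parallelogram area = |-91| = 91

cross = -91, parallelogram area = 91


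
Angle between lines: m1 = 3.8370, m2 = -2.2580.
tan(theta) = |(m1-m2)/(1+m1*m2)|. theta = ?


m1-m2 = 6.095
1+m1*m2 = -7.663946
tan(theta) = |6.095/(-7.663946)| = 0.795282
theta = arctan(|6.095/(-7.663946)|) = 38.4946 degrees (acute angle)

38.4946 degrees


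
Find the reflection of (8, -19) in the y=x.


Reflection rule for y=x: (y, x)
(8, -19) -> (-19, 8)

(-19, 8)


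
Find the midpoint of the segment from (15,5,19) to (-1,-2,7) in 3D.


Mx = (15- 1)/2 = 7.0000
My = (5- 2)/2 = 1.5000
Mz = (19+7)/2 = 13.0000

M = (7.0000, 1.5000, 13.0000)


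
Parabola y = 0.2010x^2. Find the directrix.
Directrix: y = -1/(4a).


a = 0.2010
1/(4a) = 1.2438
directrix: y = -1.2438 = -1.2438

y = -1.2438


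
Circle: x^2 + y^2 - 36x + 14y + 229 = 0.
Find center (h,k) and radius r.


h = -D/2 = 36/2 = 18
k = -E/2 = -14/2 = -7
r^2 = h^2 + k^2 - F = 324 + 49 - 229 = 144
r = 12

Center (18, -7), radius = 12


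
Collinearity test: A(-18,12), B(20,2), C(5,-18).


-18*(2+ 18) + 20*(-18-12) + 5*(12-2)
= -360 - 600 + 50 = -910

No, not collinear (determinant = -910)


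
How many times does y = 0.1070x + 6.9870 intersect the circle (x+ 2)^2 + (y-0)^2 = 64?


Substitute y = 0.1070x + 6.9870: (x+ 2)^2 + (0.1070x+6.9870-0)^2 = 64
Expand to Ax^2 + Bx + C = 0, where b-k = 6.987
A = 1+m^2 = 1.011449
B = 2(m(b-k) - h) = 2(0.1070*6.987 + 2) = 5.495218
C = h^2 + (b-k)^2 - r^2 = 4 + 48.818169 - 64 = -11.181831
disc = B^2-4AC = 30.1974 + 45.2394 = 75.4368
disc > 0

2 intersection points


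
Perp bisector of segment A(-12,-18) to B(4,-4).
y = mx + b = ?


Midpoint = (-4, -11)
Slope of AB = dy/dx = 14/16 = 0.8750
Perp slope = -dx/dy = -16/14 = -1.1429
b = My - (perp slope)*Mx = -11 + (16*(-4))/14 = -11 - 4.5714 = -15.5714

y = -1.1429x - 15.5714


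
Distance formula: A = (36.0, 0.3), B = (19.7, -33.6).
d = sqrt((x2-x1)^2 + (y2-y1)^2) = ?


dx = 19.7 - 36.0 = -16.3
dy = -33.6 - 0.3 = -33.9
d = sqrt(265.69 + 1149.21) = sqrt(1414.9) = 37.6152

37.6152


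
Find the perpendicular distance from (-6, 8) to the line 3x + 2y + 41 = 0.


|3*(-6) + 2*8 + 41| = |39| = 39
sqrt(9 + 4) = sqrt(13) = 3.6056
d = 39/sqrt(13) = 10.8167

10.8167


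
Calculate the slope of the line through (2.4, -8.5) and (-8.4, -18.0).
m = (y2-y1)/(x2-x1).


dy = -18.0 + 8.5 = -9.5
dx = -8.4 - 2.4 = -10.8
m = -9.5/(-10.8) = 0.8796

m = 0.8796


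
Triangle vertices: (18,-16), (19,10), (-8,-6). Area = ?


18*(10+ 6) = 288
19*(-6+ 16) = 190
-8*(-16-10) = 208
sum = 686
Area = |686|/2 = 343.0000

343.0000 sq units


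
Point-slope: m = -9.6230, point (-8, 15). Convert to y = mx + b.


y - 15 = -9.6230(x + 8)
y = -9.6230x + 15 + 9.6230*(-8)
y = -9.6230x - 61.9840

y = -9.6230x - 61.9840


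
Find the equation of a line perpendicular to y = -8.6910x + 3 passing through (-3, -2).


Perpendicular slope = -1/m1 = -1/(-8.6910) = 0.1151
b2 = y0 - m2*x0 = -2 - 3/(-8.6910) = -2 + 0.3452 = -1.6548

y = 0.1151x - 1.6548


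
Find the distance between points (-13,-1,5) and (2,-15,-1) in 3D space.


dx=15, dy=-14, dz=-6
d = sqrt(225+196+36) = sqrt(457) = 21.3776

21.3776


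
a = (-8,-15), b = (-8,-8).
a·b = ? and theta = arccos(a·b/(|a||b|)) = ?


a·b = -8*(-8) - 15*(-8) = 64 + 120 = 184
|a| = sqrt(64+225) = 17.0000
|b| = sqrt(64+64) = 11.3137
cos(theta) = 184/(sqrt(289)*sqrt(128)) = 184/sqrt(36992) = 0.956674
theta = arccos(184/sqrt(36992)) = 16.9275 degrees

a·b = 184, theta = 16.9275 deg


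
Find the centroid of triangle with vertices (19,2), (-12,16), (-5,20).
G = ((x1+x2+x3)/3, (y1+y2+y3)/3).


Gx = (19- 12- 5)/3 = 2/3 = 0.6667
Gy = (2+16+20)/3 = 38/3 = 12.6667

G = (0.6667, 12.6667)


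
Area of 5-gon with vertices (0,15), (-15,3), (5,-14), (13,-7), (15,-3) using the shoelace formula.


sum(xi*y_{i+1}) = 0*3 - 15*(-14) + 5*(-7) + 13*(-3) + 15*15 = 361
sum(yi*x_{i+1}) = 15*(-15) + 3*5 - 14*13 - 7*15 - 3*0 = -497
Area = |361 + 497|/2 = 858/2 = 429.0000

429.0000 sq units


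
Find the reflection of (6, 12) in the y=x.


Reflection rule for y=x: (y, x)
(6, 12) -> (12, 6)

(12, 6)


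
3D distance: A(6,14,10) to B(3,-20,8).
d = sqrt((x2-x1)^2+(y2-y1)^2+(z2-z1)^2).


dx=-3, dy=-34, dz=-2
d = sqrt(9+1156+4) = sqrt(1169) = 34.1906

34.1906


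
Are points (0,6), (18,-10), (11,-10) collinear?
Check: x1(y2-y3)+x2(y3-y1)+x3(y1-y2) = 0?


0*(-10+ 10) + 18*(-10-6) + 11*(6+ 10)
= 0 - 288 + 176 = -112

No, not collinear (determinant = -112)


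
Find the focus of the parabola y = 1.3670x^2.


a = 1.3670
4a = 5.4680
focus = (0, 1/5.4680) = (0, 0.1829)

Focus = (0, 0.1829)


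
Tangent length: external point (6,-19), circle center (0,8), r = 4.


d = sqrt((6-0)^2 + (-19-8)^2) = sqrt(36+729) = 27.6586
L = sqrt(765.0000 - 16) = sqrt(749.0000) = 27.3679

27.3679


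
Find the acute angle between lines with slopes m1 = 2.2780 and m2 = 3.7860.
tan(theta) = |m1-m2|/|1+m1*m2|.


m1-m2 = -1.508
1+m1*m2 = 9.624508
tan(theta) = |-1.508/9.624508| = 0.156683
theta = arctan(|-1.508/9.624508|) = 8.9049 degrees (acute angle)

8.9049 degrees


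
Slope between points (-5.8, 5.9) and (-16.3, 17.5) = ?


dy = 17.5 - 5.9 = 11.6
dx = -16.3 + 5.8 = -10.5
m = 11.6/(-10.5) = -1.1048

m = -1.1048


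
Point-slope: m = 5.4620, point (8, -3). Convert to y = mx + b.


y + 3 = 5.4620(x - 8)
y = 5.4620x - 3 - 5.4620*8
y = 5.4620x - 46.6960

y = 5.4620x - 46.6960


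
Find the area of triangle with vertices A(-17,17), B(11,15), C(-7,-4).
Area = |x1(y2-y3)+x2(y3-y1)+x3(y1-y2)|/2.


-17*(15+ 4) = -323
11*(-4-17) = -231
-7*(17-15) = -14
sum = -568
Area = |-568|/2 = 284.0000

284.0000 sq units


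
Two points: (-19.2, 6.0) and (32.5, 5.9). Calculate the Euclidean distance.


dx = 32.5 + 19.2 = 51.7
dy = 5.9 - 6.0 = -0.1
d = sqrt(2672.89 + 0.01) = sqrt(2672.9) = 51.7001

51.7001


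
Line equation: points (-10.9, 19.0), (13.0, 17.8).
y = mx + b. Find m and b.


m = (-1.2)/(23.9) = -0.0502
b = y1 - m*x1 = 19.0 - (-1.2*(-10.9))/(23.9) = 19.0 - 0.5473 = 18.4527

y = -0.0502x + 18.4527


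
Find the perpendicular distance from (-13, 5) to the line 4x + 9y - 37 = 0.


|4*(-13) + 9*5 - 37| = |-44| = 44
sqrt(16 + 81) = sqrt(97) = 9.8489
d = 44/sqrt(97) = 4.4675

4.4675


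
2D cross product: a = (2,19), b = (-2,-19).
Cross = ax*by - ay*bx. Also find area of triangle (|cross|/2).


cross = 2*(-19) - 19*(-2) = -38 + 38 = 0
Triangle area = |0|/2 = 0/2 = 0

cross = 0, triangle area = 0


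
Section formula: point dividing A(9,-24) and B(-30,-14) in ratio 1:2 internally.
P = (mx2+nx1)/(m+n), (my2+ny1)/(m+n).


Px = (1*(-30) + 2*9)/3 = -12/3 = -4.0000
Py = (1*(-14) + 2*(-24))/3 = -62/3 = -20.6667

P = (-4.0000, -20.6667)


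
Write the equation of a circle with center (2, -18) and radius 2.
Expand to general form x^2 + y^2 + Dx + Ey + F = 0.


(x-2)^2 + (y+ 18)^2 = 2^2
D = -2h = -4, E = -2k = 36
F = h^2+k^2-r^2 = 4+324-4 = 324

x^2 + y^2 - 4x + 36y + 324 = 0


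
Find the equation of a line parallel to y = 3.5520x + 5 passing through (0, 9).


Parallel lines have equal slopes.
m2 = 3.5520
b2 = 9 - 3.5520*0 = 9.0000

y = 3.5520x + 9.0000


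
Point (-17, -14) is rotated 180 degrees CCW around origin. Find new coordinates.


cos(180) = -1, sin(180) = 0
x' = -17*(-1) + 14*0 = 17
y' = -17*0 - 14*(-1) = 14

(17, 14)


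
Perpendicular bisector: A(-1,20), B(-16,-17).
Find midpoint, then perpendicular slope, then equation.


Midpoint = (-8.5, 1.5)
Slope of AB = dy/dx = -37/(-15) = 2.4667
Perp slope = -dx/dy = -15/37 = -0.4054
b = My - (perp slope)*Mx = 1.5 + (-15*(-8.5))/(-37) = 1.5 - 3.4459 = -1.9459

y = -0.4054x - 1.9459


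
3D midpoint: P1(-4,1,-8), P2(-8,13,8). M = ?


Mx = (-4- 8)/2 = -6.0000
My = (1+13)/2 = 7.0000
Mz = (-8+8)/2 = 0

M = (-6.0000, 7.0000, 0)


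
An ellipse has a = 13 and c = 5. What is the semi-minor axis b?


b^2 = 13^2 - (5)^2 = 169 - 25 = 144
b = sqrt(144) = 12

b = 12


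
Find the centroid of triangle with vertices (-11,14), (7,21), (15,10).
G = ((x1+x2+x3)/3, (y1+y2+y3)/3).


Gx = (-11+7+15)/3 = 11/3 = 3.6667
Gy = (14+21+10)/3 = 45/3 = 15.0000

G = (3.6667, 15.0000)


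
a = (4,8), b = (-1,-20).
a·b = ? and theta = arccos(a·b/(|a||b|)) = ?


a·b = 4*(-1) + 8*(-20) = -4 - 160 = -164
|a| = sqrt(16+64) = 8.9443
|b| = sqrt(1+400) = 20.0250
cos(theta) = -164/(sqrt(80)*sqrt(401)) = -164/sqrt(32080) = -0.915644
theta = arccos(-164/sqrt(32080)) = 156.2974 degrees

a·b = -164, theta = 156.2974 deg


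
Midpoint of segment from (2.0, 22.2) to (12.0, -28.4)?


Mx = (2.0 + 12.0)/2 = 14.0/2 = 7.0000
My = (22.2 - 28.4)/2 = -6.2/2 = -3.1000

(7.0000, -3.1000)


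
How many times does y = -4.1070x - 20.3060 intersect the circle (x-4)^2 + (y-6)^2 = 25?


Substitute y = -4.1070x - 20.3060: (x-4)^2 + (-4.1070x- 20.3060-6)^2 = 25
Expand to Ax^2 + Bx + C = 0, where b-k = -26.306
A = 1+m^2 = 17.867449
B = 2(m(b-k) - h) = 2(-4.1070*(-26.306) - 4) = 208.077484
C = h^2 + (b-k)^2 - r^2 = 16 + 692.005636 - 25 = 683.005636
disc = B^2-4AC = 43296.2393 - 48814.2735 = -5518.0342
disc < 0

0 intersection points


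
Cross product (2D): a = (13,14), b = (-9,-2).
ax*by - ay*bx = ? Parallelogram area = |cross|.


cross = 13*(-2) - 14*(-9) = -26 + 126 = 100
Parallelogram area = |100| = 100

cross = 100, parallelogram area = 100


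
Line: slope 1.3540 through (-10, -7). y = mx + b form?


y + 7 = 1.3540(x + 10)
y = 1.3540x - 7 - 1.3540*(-10)
y = 1.3540x + 6.5400

y = 1.3540x + 6.5400


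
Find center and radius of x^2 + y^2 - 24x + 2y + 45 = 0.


h = -D/2 = 24/2 = 12
k = -E/2 = -2/2 = -1
r^2 = h^2 + k^2 - F = 144 + 1 - 45 = 100
r = 10

Center (12, -1), radius = 10


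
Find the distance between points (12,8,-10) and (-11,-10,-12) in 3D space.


dx=-23, dy=-18, dz=-2
d = sqrt(529+324+4) = sqrt(857) = 29.2746

29.2746


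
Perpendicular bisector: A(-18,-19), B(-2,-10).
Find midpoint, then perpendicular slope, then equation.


Midpoint = (-10, -14.5)
Slope of AB = dy/dx = 9/16 = 0.5625
Perp slope = -dx/dy = -16/9 = -1.7778
b = My - (perp slope)*Mx = -14.5 + (16*(-10))/9 = -14.5 - 17.7778 = -32.2778

y = -1.7778x - 32.2778


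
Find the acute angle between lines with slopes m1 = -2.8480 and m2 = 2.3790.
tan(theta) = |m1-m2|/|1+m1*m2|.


m1-m2 = -5.227
1+m1*m2 = -5.775392
tan(theta) = |-5.227/(-5.775392)| = 0.905047
theta = arctan(|-5.227/(-5.775392)|) = 42.1466 degrees (acute angle)

42.1466 degrees


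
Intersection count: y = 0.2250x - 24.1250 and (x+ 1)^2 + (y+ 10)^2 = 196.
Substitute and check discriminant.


Substitute y = 0.2250x - 24.1250: (x+ 1)^2 + (0.2250x- 24.1250+ 10)^2 = 196
Expand to Ax^2 + Bx + C = 0, where b-k = -14.125
A = 1+m^2 = 1.050625
B = 2(m(b-k) - h) = 2(0.2250*(-14.125) + 1) = -4.35625
C = h^2 + (b-k)^2 - r^2 = 1 + 199.515625 - 196 = 4.515625
disc = B^2-4AC = 18.9769 - 18.9769 = 0
disc = 0

1 intersection point (tangent)


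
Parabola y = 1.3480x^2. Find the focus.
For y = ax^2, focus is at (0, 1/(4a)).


a = 1.3480
4a = 5.3920
focus = (0, 1/5.3920) = (0, 0.1855)

Focus = (0, 0.1855)


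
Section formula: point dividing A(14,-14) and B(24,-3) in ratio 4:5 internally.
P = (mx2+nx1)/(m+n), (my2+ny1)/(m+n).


Px = (4*24 + 5*14)/9 = 166/9 = 18.4444
Py = (4*(-3) + 5*(-14))/9 = -82/9 = -9.1111

P = (18.4444, -9.1111)


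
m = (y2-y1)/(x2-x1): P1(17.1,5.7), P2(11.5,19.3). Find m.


dy = 19.3 - 5.7 = 13.6
dx = 11.5 - 17.1 = -5.6
m = 13.6/(-5.6) = -2.4286

m = -2.4286


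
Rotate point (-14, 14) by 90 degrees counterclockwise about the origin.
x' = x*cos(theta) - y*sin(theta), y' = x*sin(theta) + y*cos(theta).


cos(90) = 0, sin(90) = 1
x' = -14*0 - 14*1 = -14
y' = -14*1 + 14*0 = -14

(-14, -14)


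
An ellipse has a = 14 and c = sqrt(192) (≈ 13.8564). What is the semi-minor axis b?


b^2 = 14^2 - (sqrt(192))^2 = 196 - 192 = 4
b = sqrt(4) = 2

b = 2


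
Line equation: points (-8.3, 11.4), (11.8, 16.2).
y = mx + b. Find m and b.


m = (4.8)/(20.1) = 0.2388
b = y1 - m*x1 = 11.4 - (4.8*(-8.3))/(20.1) = 11.4 + 1.9821 = 13.3821

y = 0.2388x + 13.3821


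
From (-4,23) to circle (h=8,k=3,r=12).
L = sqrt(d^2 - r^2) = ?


d = sqrt((-4-8)^2 + (23-3)^2) = sqrt(144+400) = 23.3238
L = sqrt(544.0000 - 144) = sqrt(400.0000) = 20.0000

20.0000


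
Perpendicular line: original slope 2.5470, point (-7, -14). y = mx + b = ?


Perpendicular slope = -1/m1 = -1/2.5470 = -0.3926
b2 = y0 - m2*x0 = -14 - 7/2.5470 = -14 - 2.7483 = -16.7483

y = -0.3926x - 16.7483


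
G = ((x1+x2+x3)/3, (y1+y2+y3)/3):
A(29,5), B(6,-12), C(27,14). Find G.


Gx = (29+6+27)/3 = 62/3 = 20.6667
Gy = (5- 12+14)/3 = 7/3 = 2.3333

G = (20.6667, 2.3333)


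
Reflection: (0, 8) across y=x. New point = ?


Reflection rule for y=x: (y, x)
(0, 8) -> (8, 0)

(8, 0)


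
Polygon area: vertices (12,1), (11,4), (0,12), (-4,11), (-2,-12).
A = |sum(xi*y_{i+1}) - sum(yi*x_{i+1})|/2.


sum(xi*y_{i+1}) = 12*4 + 11*12 + 0*11 - 4*(-12) - 2*1 = 226
sum(yi*x_{i+1}) = 1*11 + 4*0 + 12*(-4) + 11*(-2) - 12*12 = -203
Area = |226 + 203|/2 = 429/2 = 214.5000

214.5000 sq units


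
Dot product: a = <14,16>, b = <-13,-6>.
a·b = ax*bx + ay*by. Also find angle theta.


a·b = 14*(-13) + 16*(-6) = -182 - 96 = -278
|a| = sqrt(196+256) = 21.2603
|b| = sqrt(169+36) = 14.3178
cos(theta) = -278/(sqrt(452)*sqrt(205)) = -278/sqrt(92660) = -0.913269
theta = arccos(-278/sqrt(92660)) = 155.9611 degrees

a·b = -278, theta = 155.9611 deg


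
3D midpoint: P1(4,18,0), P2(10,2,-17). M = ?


Mx = (4+10)/2 = 7.0000
My = (18+2)/2 = 10.0000
Mz = (0- 17)/2 = -8.5000

M = (7.0000, 10.0000, -8.5000)


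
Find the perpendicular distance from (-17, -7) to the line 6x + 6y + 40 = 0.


|6*(-17) + 6*(-7) + 40| = |-104| = 104
sqrt(36 + 36) = sqrt(72) = 8.4853
d = 104/sqrt(72) = 12.2565

12.2565


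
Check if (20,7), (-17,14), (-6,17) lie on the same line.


20*(14-17) - 17*(17-7) - 6*(7-14)
= -60 - 170 + 42 = -188

No, not collinear (determinant = -188)


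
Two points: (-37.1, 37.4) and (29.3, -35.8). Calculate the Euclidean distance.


dx = 29.3 + 37.1 = 66.4
dy = -35.8 - 37.4 = -73.2
d = sqrt(4408.96 + 5358.24) = sqrt(9767.2) = 98.8291

98.8291


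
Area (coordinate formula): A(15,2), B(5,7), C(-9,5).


15*(7-5) = 30
5*(5-2) = 15
-9*(2-7) = 45
sum = 90
Area = |90|/2 = 45.0000

45.0000 sq units


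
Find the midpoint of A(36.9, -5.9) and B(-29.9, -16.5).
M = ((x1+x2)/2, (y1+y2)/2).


Mx = (36.9 - 29.9)/2 = 7.0/2 = 3.5000
My = (-5.9 - 16.5)/2 = -22.4/2 = -11.2000

(3.5000, -11.2000)


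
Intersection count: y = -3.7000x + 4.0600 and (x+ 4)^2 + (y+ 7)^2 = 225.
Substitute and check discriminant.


Substitute y = -3.7000x + 4.0600: (x+ 4)^2 + (-3.7000x+4.0600+ 7)^2 = 225
Expand to Ax^2 + Bx + C = 0, where b-k = 11.06
A = 1+m^2 = 14.69
B = 2(m(b-k) - h) = 2(-3.7000*11.06 + 4) = -73.844
C = h^2 + (b-k)^2 - r^2 = 16 + 122.3236 - 225 = -86.6764
disc = B^2-4AC = 5452.9363 + 5093.1053 = 10546.0416
disc > 0

2 intersection points


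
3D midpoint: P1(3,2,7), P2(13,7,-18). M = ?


Mx = (3+13)/2 = 8.0000
My = (2+7)/2 = 4.5000
Mz = (7- 18)/2 = -5.5000

M = (8.0000, 4.5000, -5.5000)


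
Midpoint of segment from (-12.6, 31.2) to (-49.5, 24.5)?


Mx = (-12.6 - 49.5)/2 = -62.1/2 = -31.0500
My = (31.2 + 24.5)/2 = 55.7/2 = 27.8500

(-31.0500, 27.8500)


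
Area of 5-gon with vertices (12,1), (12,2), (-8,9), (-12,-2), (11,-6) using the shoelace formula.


sum(xi*y_{i+1}) = 12*2 + 12*9 - 8*(-2) - 12*(-6) + 11*1 = 231
sum(yi*x_{i+1}) = 1*12 + 2*(-8) + 9*(-12) - 2*11 - 6*12 = -206
Area = |231 + 206|/2 = 437/2 = 218.5000

218.5000 sq units


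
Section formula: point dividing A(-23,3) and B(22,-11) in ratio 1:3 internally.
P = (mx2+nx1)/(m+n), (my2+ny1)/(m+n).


Px = (1*22 + 3*(-23))/4 = -47/4 = -11.7500
Py = (1*(-11) + 3*3)/4 = -2/4 = -0.5000

P = (-11.7500, -0.5000)


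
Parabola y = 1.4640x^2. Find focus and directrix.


a = 1.4640
1/(4a) = 0.1708
Focus = (0, 0.1708)
Directrix: y = -0.1708

Focus = (0, 0.1708), Directrix: y = -0.1708


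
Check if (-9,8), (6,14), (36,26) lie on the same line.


-9*(14-26) + 6*(26-8) + 36*(8-14)
= 108 + 108 - 216 = 0

Yes, collinear (determinant = 0)


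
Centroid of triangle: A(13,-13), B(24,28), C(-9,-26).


Gx = (13+24- 9)/3 = 28/3 = 9.3333
Gy = (-13+28- 26)/3 = -11/3 = -3.6667

G = (9.3333, -3.6667)


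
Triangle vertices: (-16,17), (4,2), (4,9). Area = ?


-16*(2-9) = 112
4*(9-17) = -32
4*(17-2) = 60
sum = 140
Area = |140|/2 = 70.0000

70.0000 sq units


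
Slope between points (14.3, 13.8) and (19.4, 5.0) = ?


dy = 5.0 - 13.8 = -8.8
dx = 19.4 - 14.3 = 5.1
m = -8.8/5.1 = -1.7255

m = -1.7255


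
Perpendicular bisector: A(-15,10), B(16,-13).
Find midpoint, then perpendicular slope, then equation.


Midpoint = (0.5, -1.5)
Slope of AB = dy/dx = -23/31 = -0.7419
Perp slope = -dx/dy = 31/23 = 1.3478
b = My - (perp slope)*Mx = -1.5 + (31*0.5)/(-23) = -1.5 - 0.6739 = -2.1739

y = 1.3478x - 2.1739


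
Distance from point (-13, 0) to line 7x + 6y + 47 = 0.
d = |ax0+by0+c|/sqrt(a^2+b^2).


|7*(-13) + 6*0 + 47| = |-44| = 44
sqrt(49 + 36) = sqrt(85) = 9.2195
d = 44/sqrt(85) = 4.7725

4.7725


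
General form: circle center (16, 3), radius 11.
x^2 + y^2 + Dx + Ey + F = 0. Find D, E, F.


(x-16)^2 + (y-3)^2 = 11^2
D = -2h = -32, E = -2k = -6
F = h^2+k^2-r^2 = 256+9-121 = 144

D = -32, E = -6, F = 144


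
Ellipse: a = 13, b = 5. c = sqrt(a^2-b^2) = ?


c^2 = 13^2 - 5^2 = 169 - 25 = 144
c = sqrt(144) = 12.0000

c = 12.0000


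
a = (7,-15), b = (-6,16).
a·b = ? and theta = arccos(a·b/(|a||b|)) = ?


a·b = 7*(-6) - 15*16 = -42 - 240 = -282
|a| = sqrt(49+225) = 16.5529
|b| = sqrt(36+256) = 17.0880
cos(theta) = -282/(sqrt(274)*sqrt(292)) = -282/sqrt(80008) = -0.996971
theta = arccos(-282/sqrt(80008)) = 175.5392 degrees

a·b = -282, theta = 175.5392 deg


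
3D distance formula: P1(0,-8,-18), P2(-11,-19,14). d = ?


dx=-11, dy=-11, dz=32
d = sqrt(121+121+1024) = sqrt(1266) = 35.5809

35.5809


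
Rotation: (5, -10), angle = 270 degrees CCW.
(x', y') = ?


cos(270) = 0, sin(270) = -1
x' = 5*0 + 10*(-1) = -10
y' = 5*(-1) - 10*0 = -5

(-10, -5)


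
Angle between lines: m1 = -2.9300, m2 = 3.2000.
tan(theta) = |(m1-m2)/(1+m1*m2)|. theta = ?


m1-m2 = -6.13
1+m1*m2 = -8.376
tan(theta) = |-6.13/(-8.376)| = 0.731853
theta = arctan(|-6.13/(-8.376)|) = 36.1986 degrees (acute angle)

36.1986 degrees


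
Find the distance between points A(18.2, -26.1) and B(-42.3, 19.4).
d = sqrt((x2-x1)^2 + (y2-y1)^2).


dx = -42.3 - 18.2 = -60.5
dy = 19.4 + 26.1 = 45.5
d = sqrt(3660.25 + 2070.25) = sqrt(5730.5) = 75.7001

75.7001


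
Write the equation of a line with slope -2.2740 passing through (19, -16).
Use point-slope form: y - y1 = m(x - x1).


y + 16 = -2.2740(x - 19)
y = -2.2740x - 16 + 2.2740*19
y = -2.2740x + 27.2060

y = -2.2740x + 27.2060


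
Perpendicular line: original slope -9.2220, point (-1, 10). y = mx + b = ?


Perpendicular slope = -1/m1 = -1/(-9.2220) = 0.1084
b2 = y0 - m2*x0 = 10 - 1/(-9.2220) = 10 + 0.1084 = 10.1084

y = 0.1084x + 10.1084


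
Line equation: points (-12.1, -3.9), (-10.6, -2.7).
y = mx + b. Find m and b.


m = (1.2)/(1.5) = 0.8000
b = y1 - m*x1 = -3.9 - (1.2*(-12.1))/(1.5) = -3.9 + 9.6800 = 5.7800

y = 0.8000x + 5.7800


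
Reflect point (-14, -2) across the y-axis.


Reflection rule for y-axis: (-x, y)
(-14, -2) -> (14, -2)

(14, -2)


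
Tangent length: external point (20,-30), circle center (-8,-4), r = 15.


d = sqrt((20+ 8)^2 + (-30+ 4)^2) = sqrt(784+676) = 38.2099
L = sqrt(1460.0000 - 225) = sqrt(1235.0000) = 35.1426

35.1426


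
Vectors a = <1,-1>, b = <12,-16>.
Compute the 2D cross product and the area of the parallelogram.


cross = 1*(-16) + 1*12 = -16 + 12 = -4
Parallelogram area = |-4| = 4

cross = -4, parallelogram area = 4


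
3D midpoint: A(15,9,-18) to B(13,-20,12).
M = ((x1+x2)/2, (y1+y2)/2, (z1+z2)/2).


Mx = (15+13)/2 = 14.0000
My = (9- 20)/2 = -5.5000
Mz = (-18+12)/2 = -3.0000

M = (14.0000, -5.5000, -3.0000)


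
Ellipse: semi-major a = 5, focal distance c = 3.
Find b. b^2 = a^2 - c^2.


b^2 = 5^2 - (3)^2 = 25 - 9 = 16
b = sqrt(16) = 4

b = 4


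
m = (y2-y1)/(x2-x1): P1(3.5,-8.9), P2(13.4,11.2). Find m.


dy = 11.2 + 8.9 = 20.1
dx = 13.4 - 3.5 = 9.9
m = 20.1/9.9 = 2.0303

m = 2.0303


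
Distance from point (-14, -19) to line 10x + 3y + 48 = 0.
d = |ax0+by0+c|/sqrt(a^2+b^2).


|10*(-14) + 3*(-19) + 48| = |-149| = 149
sqrt(100 + 9) = sqrt(109) = 10.4403
d = 149/sqrt(109) = 14.2716

14.2716


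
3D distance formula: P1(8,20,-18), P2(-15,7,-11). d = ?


dx=-23, dy=-13, dz=7
d = sqrt(529+169+49) = sqrt(747) = 27.3313

27.3313


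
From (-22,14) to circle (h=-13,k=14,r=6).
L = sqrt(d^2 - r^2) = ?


d = sqrt((-22+ 13)^2 + (14-14)^2) = sqrt(81+0) = 9.0000
L = sqrt(81.0000 - 36) = sqrt(45.0000) = 6.7082

6.7082


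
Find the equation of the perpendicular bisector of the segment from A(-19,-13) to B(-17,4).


Midpoint = (-18, -4.5)
Slope of AB = dy/dx = 17/2 = 8.5000
Perp slope = -dx/dy = -2/17 = -0.1176
b = My - (perp slope)*Mx = -4.5 + (2*(-18))/17 = -4.5 - 2.1176 = -6.6176

y = -0.1176x - 6.6176


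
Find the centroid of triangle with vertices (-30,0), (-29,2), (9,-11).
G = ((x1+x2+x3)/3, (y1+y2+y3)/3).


Gx = (-30- 29+9)/3 = -50/3 = -16.6667
Gy = (0+2- 11)/3 = -9/3 = -3.0000

G = (-16.6667, -3.0000)


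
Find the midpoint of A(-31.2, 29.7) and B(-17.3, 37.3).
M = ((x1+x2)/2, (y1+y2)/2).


Mx = (-31.2 - 17.3)/2 = -48.5/2 = -24.2500
My = (29.7 + 37.3)/2 = 67.0/2 = 33.5000

(-24.2500, 33.5000)


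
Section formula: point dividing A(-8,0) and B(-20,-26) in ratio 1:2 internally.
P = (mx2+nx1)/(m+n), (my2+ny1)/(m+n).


Px = (1*(-20) + 2*(-8))/3 = -36/3 = -12.0000
Py = (1*(-26) + 2*0)/3 = -26/3 = -8.6667

P = (-12.0000, -8.6667)


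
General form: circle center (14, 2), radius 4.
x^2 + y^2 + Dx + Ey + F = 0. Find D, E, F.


(x-14)^2 + (y-2)^2 = 4^2
D = -2h = -28, E = -2k = -4
F = h^2+k^2-r^2 = 196+4-16 = 184

D = -28, E = -4, F = 184


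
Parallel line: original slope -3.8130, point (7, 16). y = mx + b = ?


Parallel lines have equal slopes.
m2 = -3.8130
b2 = 16 + 3.8130*7 = 42.6910

y = -3.8130x + 42.6910


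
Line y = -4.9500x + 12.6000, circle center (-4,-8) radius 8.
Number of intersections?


Substitute y = -4.9500x + 12.6000: (x+ 4)^2 + (-4.9500x+12.6000+ 8)^2 = 64
Expand to Ax^2 + Bx + C = 0, where b-k = 20.6
A = 1+m^2 = 25.5025
B = 2(m(b-k) - h) = 2(-4.9500*20.6 + 4) = -195.94
C = h^2 + (b-k)^2 - r^2 = 16 + 424.36 - 64 = 376.36
disc = B^2-4AC = 38392.4836 - 38392.4836 = 0
disc = 0

1 intersection point (tangent)


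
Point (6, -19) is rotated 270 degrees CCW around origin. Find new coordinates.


cos(270) = 0, sin(270) = -1
x' = 6*0 + 19*(-1) = -19
y' = 6*(-1) - 19*0 = -6

(-19, -6)


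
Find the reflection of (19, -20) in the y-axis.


Reflection rule for y-axis: (-x, y)
(19, -20) -> (-19, -20)

(-19, -20)


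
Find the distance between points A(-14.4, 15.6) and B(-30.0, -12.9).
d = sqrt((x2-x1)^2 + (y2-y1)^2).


dx = -30.0 + 14.4 = -15.6
dy = -12.9 - 15.6 = -28.5
d = sqrt(243.36 + 812.25) = sqrt(1055.61) = 32.4902

32.4902


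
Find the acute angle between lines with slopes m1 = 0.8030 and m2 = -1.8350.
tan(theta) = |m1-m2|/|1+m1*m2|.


m1-m2 = 2.638
1+m1*m2 = -0.473505
tan(theta) = |2.638/(-0.473505)| = 5.571219
theta = arctan(|2.638/(-0.473505)|) = 79.8241 degrees (acute angle)

79.8241 degrees


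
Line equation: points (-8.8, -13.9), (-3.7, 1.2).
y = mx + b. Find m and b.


m = (15.1)/(5.1) = 2.9608
b = y1 - m*x1 = -13.9 - (15.1*(-8.8))/(5.1) = -13.9 + 26.0549 = 12.1549

y = 2.9608x + 12.1549


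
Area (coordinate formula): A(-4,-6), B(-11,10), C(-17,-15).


-4*(10+ 15) = -100
-11*(-15+ 6) = 99
-17*(-6-10) = 272
sum = 271
Area = |271|/2 = 135.5000

135.5000 sq units


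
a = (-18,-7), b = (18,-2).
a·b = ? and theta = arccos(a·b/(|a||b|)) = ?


a·b = -18*18 - 7*(-2) = -324 + 14 = -310
|a| = sqrt(324+49) = 19.3132
|b| = sqrt(324+4) = 18.1108
cos(theta) = -310/(sqrt(373)*sqrt(328)) = -310/sqrt(122344) = -0.886279
theta = arccos(-310/sqrt(122344)) = 152.4093 degrees

a·b = -310, theta = 152.4093 deg


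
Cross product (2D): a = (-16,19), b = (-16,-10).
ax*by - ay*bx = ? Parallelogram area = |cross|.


cross = -16*(-10) - 19*(-16) = 160 + 304 = 464
Parallelogram area = |464| = 464

cross = 464, parallelogram area = 464


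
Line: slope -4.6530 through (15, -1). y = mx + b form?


y + 1 = -4.6530(x - 15)
y = -4.6530x - 1 + 4.6530*15
y = -4.6530x + 68.7950

y = -4.6530x + 68.7950


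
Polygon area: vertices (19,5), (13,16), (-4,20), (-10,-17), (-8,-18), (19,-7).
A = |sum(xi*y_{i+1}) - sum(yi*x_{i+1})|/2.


sum(xi*y_{i+1}) = 19*16 + 13*20 - 4*(-17) - 10*(-18) - 8*(-7) + 19*5 = 963
sum(yi*x_{i+1}) = 5*13 + 16*(-4) + 20*(-10) - 17*(-8) - 18*19 - 7*19 = -538
Area = |963 + 538|/2 = 1501/2 = 750.5000

750.5000 sq units


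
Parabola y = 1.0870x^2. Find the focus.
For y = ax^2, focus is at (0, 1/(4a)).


a = 1.0870
4a = 4.3480
focus = (0, 1/4.3480) = (0, 0.2300)

Focus = (0, 0.2300)


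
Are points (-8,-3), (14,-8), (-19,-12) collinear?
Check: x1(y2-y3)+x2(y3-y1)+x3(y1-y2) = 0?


-8*(-8+ 12) + 14*(-12+ 3) - 19*(-3+ 8)
= -32 - 126 - 95 = -253

No, not collinear (determinant = -253)


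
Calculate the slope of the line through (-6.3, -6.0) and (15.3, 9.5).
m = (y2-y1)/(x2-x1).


dy = 9.5 + 6.0 = 15.5
dx = 15.3 + 6.3 = 21.6
m = 15.5/21.6 = 0.7176

m = 0.7176


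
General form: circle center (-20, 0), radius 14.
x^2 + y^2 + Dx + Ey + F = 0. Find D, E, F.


(x+ 20)^2 + (y-0)^2 = 14^2
D = -2h = 40, E = -2k = 0
F = h^2+k^2-r^2 = 400+0-196 = 204

D = 40, E = 0, F = 204


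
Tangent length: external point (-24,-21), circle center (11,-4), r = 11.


d = sqrt((-24-11)^2 + (-21+ 4)^2) = sqrt(1225+289) = 38.9102
L = sqrt(1514.0000 - 121) = sqrt(1393.0000) = 37.3229

37.3229


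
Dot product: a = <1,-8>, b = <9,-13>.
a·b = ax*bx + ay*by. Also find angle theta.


a·b = 1*9 - 8*(-13) = 9 + 104 = 113
|a| = sqrt(1+64) = 8.0623
|b| = sqrt(81+169) = 15.8114
cos(theta) = 113/(sqrt(65)*sqrt(250)) = 113/sqrt(16250) = 0.886445
theta = arccos(113/sqrt(16250)) = 27.5701 degrees

a·b = 113, theta = 27.5701 deg


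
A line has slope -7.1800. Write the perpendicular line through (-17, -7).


Perpendicular slope = -1/m1 = -1/(-7.1800) = 0.1393
b2 = y0 - m2*x0 = -7 - 17/(-7.1800) = -7 + 2.3677 = -4.6323

y = 0.1393x - 4.6323


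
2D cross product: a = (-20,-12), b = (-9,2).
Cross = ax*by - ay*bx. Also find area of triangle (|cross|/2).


cross = -20*2 + 12*(-9) = -40 - 108 = -148
Triangle area = |-148|/2 = 148/2 = 74.0000

cross = -148, triangle area = 74.0000


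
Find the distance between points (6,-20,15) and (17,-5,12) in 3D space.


dx=11, dy=15, dz=-3
d = sqrt(121+225+9) = sqrt(355) = 18.8414

18.8414


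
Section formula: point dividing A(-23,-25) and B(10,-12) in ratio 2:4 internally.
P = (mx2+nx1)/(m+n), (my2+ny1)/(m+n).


Px = (2*10 + 4*(-23))/6 = -72/6 = -12.0000
Py = (2*(-12) + 4*(-25))/6 = -124/6 = -20.6667

P = (-12.0000, -20.6667)


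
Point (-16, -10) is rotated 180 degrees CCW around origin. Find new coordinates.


cos(180) = -1, sin(180) = 0
x' = -16*(-1) + 10*0 = 16
y' = -16*0 - 10*(-1) = 10

(16, 10)


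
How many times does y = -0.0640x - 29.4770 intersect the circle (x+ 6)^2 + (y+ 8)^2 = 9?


Substitute y = -0.0640x - 29.4770: (x+ 6)^2 + (-0.0640x- 29.4770+ 8)^2 = 9
Expand to Ax^2 + Bx + C = 0, where b-k = -21.477
A = 1+m^2 = 1.004096
B = 2(m(b-k) - h) = 2(-0.0640*(-21.477) + 6) = 14.749056
C = h^2 + (b-k)^2 - r^2 = 36 + 461.261529 - 9 = 488.261529
disc = B^2-4AC = 217.5347 - 1961.0458 = -1743.5111
disc < 0

0 intersection points


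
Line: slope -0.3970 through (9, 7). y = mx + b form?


y - 7 = -0.3970(x - 9)
y = -0.3970x + 7 + 0.3970*9
y = -0.3970x + 10.5730

y = -0.3970x + 10.5730


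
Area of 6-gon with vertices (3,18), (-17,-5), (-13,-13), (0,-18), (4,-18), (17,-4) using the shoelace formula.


sum(xi*y_{i+1}) = 3*(-5) - 17*(-13) - 13*(-18) + 0*(-18) + 4*(-4) + 17*18 = 730
sum(yi*x_{i+1}) = 18*(-17) - 5*(-13) - 13*0 - 18*4 - 18*17 - 4*3 = -631
Area = |730 + 631|/2 = 1361/2 = 680.5000

680.5000 sq units


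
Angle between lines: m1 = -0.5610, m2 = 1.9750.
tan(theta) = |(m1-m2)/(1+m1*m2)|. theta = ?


m1-m2 = -2.536
1+m1*m2 = -0.107975
tan(theta) = |-2.536/(-0.107975)| = 23.486918
theta = arctan(|-2.536/(-0.107975)|) = 87.5620 degrees (acute angle)

87.5620 degrees


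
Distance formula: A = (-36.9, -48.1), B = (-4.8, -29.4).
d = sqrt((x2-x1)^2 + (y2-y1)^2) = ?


dx = -4.8 + 36.9 = 32.1
dy = -29.4 + 48.1 = 18.7
d = sqrt(1030.41 + 349.69) = sqrt(1380.1) = 37.1497

37.1497


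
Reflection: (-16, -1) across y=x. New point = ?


Reflection rule for y=x: (y, x)
(-16, -1) -> (-1, -16)

(-1, -16)


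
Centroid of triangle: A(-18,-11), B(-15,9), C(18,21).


Gx = (-18- 15+18)/3 = -15/3 = -5.0000
Gy = (-11+9+21)/3 = 19/3 = 6.3333

G = (-5.0000, 6.3333)


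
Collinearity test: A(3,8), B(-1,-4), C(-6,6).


3*(-4-6) - 1*(6-8) - 6*(8+ 4)
= -30 + 2 - 72 = -100

No, not collinear (determinant = -100)


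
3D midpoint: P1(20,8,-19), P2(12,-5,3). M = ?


Mx = (20+12)/2 = 16.0000
My = (8- 5)/2 = 1.5000
Mz = (-19+3)/2 = -8.0000

M = (16.0000, 1.5000, -8.0000)


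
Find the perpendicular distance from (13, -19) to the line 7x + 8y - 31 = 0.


|7*13 + 8*(-19) - 31| = |-92| = 92
sqrt(49 + 64) = sqrt(113) = 10.6301
d = 92/sqrt(113) = 8.6546

8.6546


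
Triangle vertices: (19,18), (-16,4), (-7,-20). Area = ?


19*(4+ 20) = 456
-16*(-20-18) = 608
-7*(18-4) = -98
sum = 966
Area = |966|/2 = 483.0000

483.0000 sq units


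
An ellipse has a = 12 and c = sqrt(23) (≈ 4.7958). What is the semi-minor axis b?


b^2 = 12^2 - (sqrt(23))^2 = 144 - 23 = 121
b = sqrt(121) = 11

b = 11


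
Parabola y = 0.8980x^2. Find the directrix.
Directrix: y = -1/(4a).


a = 0.8980
1/(4a) = 0.2784
directrix: y = -0.2784 = -0.2784

y = -0.2784


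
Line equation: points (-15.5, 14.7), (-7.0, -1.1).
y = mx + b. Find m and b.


m = (-15.8)/(8.5) = -1.8588
b = y1 - m*x1 = 14.7 - (-15.8*(-15.5))/(8.5) = 14.7 - 28.8118 = -14.1118

y = -1.8588x - 14.1118


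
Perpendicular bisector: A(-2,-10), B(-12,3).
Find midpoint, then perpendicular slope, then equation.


Midpoint = (-7, -3.5)
Slope of AB = dy/dx = 13/(-10) = -1.3000
Perp slope = -dx/dy = 10/13 = 0.7692
b = My - (perp slope)*Mx = -3.5 + (-10*(-7))/13 = -3.5 + 5.3846 = 1.8846

y = 0.7692x + 1.8846


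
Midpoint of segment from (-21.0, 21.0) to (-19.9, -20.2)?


Mx = (-21.0 - 19.9)/2 = -40.9/2 = -20.4500
My = (21.0 - 20.2)/2 = 0.8/2 = 0.4000

(-20.4500, 0.4000)


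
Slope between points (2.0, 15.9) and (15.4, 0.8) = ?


dy = 0.8 - 15.9 = -15.1
dx = 15.4 - 2.0 = 13.4
m = -15.1/13.4 = -1.1269

m = -1.1269


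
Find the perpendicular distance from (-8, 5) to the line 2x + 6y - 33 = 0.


|2*(-8) + 6*5 - 33| = |-19| = 19
sqrt(4 + 36) = sqrt(40) = 6.3246
d = 19/sqrt(40) = 3.0042

3.0042


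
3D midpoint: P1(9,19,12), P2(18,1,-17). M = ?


Mx = (9+18)/2 = 13.5000
My = (19+1)/2 = 10.0000
Mz = (12- 17)/2 = -2.5000

M = (13.5000, 10.0000, -2.5000)


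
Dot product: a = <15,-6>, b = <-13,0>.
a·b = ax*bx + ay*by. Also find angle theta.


a·b = 15*(-13) - 6*0 = -195 + 0 = -195
|a| = sqrt(225+36) = 16.1555
|b| = sqrt(169+0) = 13.0000
cos(theta) = -195/(sqrt(261)*sqrt(169)) = -195/sqrt(44109) = -0.928477
theta = arccos(-195/sqrt(44109)) = 158.1986 degrees

a·b = -195, theta = 158.1986 deg


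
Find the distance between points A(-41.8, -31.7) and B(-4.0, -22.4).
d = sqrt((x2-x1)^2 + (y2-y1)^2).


dx = -4.0 + 41.8 = 37.8
dy = -22.4 + 31.7 = 9.3
d = sqrt(1428.84 + 86.49) = sqrt(1515.33) = 38.9272

38.9272


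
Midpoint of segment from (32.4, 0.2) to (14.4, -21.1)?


Mx = (32.4 + 14.4)/2 = 46.8/2 = 23.4000
My = (0.2 - 21.1)/2 = -20.9/2 = -10.4500

(23.4000, -10.4500)
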